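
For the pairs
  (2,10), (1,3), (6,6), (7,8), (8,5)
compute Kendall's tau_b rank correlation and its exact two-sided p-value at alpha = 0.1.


Step 1: Enumerate the 10 unordered pairs (i,j) with i<j and classify each by sign(x_j-x_i) * sign(y_j-y_i).
  (1,2):dx=-1,dy=-7->C; (1,3):dx=+4,dy=-4->D; (1,4):dx=+5,dy=-2->D; (1,5):dx=+6,dy=-5->D
  (2,3):dx=+5,dy=+3->C; (2,4):dx=+6,dy=+5->C; (2,5):dx=+7,dy=+2->C; (3,4):dx=+1,dy=+2->C
  (3,5):dx=+2,dy=-1->D; (4,5):dx=+1,dy=-3->D
Step 2: C = 5, D = 5, total pairs = 10.
Step 3: tau = (C - D)/(n(n-1)/2) = (5 - 5)/10 = 0.000000.
Step 4: Exact two-sided p-value (enumerate n! = 120 permutations of y under H0): p = 1.000000.
Step 5: alpha = 0.1. fail to reject H0.

tau_b = 0.0000 (C=5, D=5), p = 1.000000, fail to reject H0.


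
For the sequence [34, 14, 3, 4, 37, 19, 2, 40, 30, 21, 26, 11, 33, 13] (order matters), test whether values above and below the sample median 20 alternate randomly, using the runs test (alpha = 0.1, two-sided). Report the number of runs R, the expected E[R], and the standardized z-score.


Step 1: Compute median = 20; label A = above, B = below.
Labels in order: ABBBABBAAAABAB  (n_A = 7, n_B = 7)
Step 2: Count runs R = 8.
Step 3: Under H0 (random ordering), E[R] = 2*n_A*n_B/(n_A+n_B) + 1 = 2*7*7/14 + 1 = 8.0000.
        Var[R] = 2*n_A*n_B*(2*n_A*n_B - n_A - n_B) / ((n_A+n_B)^2 * (n_A+n_B-1)) = 8232/2548 = 3.2308.
        SD[R] = 1.7974.
Step 4: R = E[R], so z = 0 with no continuity correction.
Step 5: Two-sided p-value via normal approximation = 2*(1 - Phi(|z|)) = 1.000000.
Step 6: alpha = 0.1. fail to reject H0.

R = 8, z = 0.0000, p = 1.000000, fail to reject H0.


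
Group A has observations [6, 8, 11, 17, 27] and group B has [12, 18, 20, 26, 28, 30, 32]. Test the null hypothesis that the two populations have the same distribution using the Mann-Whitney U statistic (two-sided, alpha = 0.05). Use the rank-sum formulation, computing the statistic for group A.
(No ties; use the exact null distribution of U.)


Step 1: Combine and sort all 12 observations; assign midranks.
sorted (value, group): (6,X), (8,X), (11,X), (12,Y), (17,X), (18,Y), (20,Y), (26,Y), (27,X), (28,Y), (30,Y), (32,Y)
ranks: 6->1, 8->2, 11->3, 12->4, 17->5, 18->6, 20->7, 26->8, 27->9, 28->10, 30->11, 32->12
Step 2: Rank sum for X: R1 = 1 + 2 + 3 + 5 + 9 = 20.
Step 3: U_X = R1 - n1(n1+1)/2 = 20 - 5*6/2 = 20 - 15 = 5.
       U_Y = n1*n2 - U_X = 35 - 5 = 30.
Step 4: No ties, so the exact null distribution of U (based on enumerating the C(12,5) = 792 equally likely rank assignments) gives the two-sided p-value.
Step 5: p-value = 0.047980; compare to alpha = 0.05. reject H0.

U_X = 5, p = 0.047980, reject H0 at alpha = 0.05.


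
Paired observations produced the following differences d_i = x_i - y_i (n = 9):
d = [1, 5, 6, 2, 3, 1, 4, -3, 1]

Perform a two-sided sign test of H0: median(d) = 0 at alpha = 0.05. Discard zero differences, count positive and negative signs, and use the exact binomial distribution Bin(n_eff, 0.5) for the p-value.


Step 1: Discard zero differences. Original n = 9; n_eff = number of nonzero differences = 9.
Nonzero differences (with sign): +1, +5, +6, +2, +3, +1, +4, -3, +1
Step 2: Count signs: positive = 8, negative = 1.
Step 3: Under H0: P(positive) = 0.5, so the number of positives S ~ Bin(9, 0.5).
Step 4: Two-sided exact p-value = sum of Bin(9,0.5) probabilities at or below the observed probability = 0.039062.
Step 5: alpha = 0.05. reject H0.

n_eff = 9, pos = 8, neg = 1, p = 0.039062, reject H0.


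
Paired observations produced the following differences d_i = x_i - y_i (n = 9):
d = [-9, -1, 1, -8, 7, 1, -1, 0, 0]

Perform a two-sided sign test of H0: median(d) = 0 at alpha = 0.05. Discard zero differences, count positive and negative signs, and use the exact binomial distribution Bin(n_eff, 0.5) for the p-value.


Step 1: Discard zero differences. Original n = 9; n_eff = number of nonzero differences = 7.
Nonzero differences (with sign): -9, -1, +1, -8, +7, +1, -1
Step 2: Count signs: positive = 3, negative = 4.
Step 3: Under H0: P(positive) = 0.5, so the number of positives S ~ Bin(7, 0.5).
Step 4: Two-sided exact p-value = sum of Bin(7,0.5) probabilities at or below the observed probability = 1.000000.
Step 5: alpha = 0.05. fail to reject H0.

n_eff = 7, pos = 3, neg = 4, p = 1.000000, fail to reject H0.


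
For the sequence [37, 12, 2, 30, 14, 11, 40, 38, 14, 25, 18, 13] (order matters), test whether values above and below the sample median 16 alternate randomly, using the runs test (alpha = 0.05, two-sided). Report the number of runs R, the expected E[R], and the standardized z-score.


Step 1: Compute median = 16; label A = above, B = below.
Labels in order: ABBABBAABAAB  (n_A = 6, n_B = 6)
Step 2: Count runs R = 8.
Step 3: Under H0 (random ordering), E[R] = 2*n_A*n_B/(n_A+n_B) + 1 = 2*6*6/12 + 1 = 7.0000.
        Var[R] = 2*n_A*n_B*(2*n_A*n_B - n_A - n_B) / ((n_A+n_B)^2 * (n_A+n_B-1)) = 4320/1584 = 2.7273.
        SD[R] = 1.6514.
Step 4: Continuity-corrected z = (R - 0.5 - E[R]) / SD[R] = (8 - 0.5 - 7.0000) / 1.6514 = 0.3028.
Step 5: Two-sided p-value via normal approximation = 2*(1 - Phi(|z|)) = 0.762069.
Step 6: alpha = 0.05. fail to reject H0.

R = 8, z = 0.3028, p = 0.762069, fail to reject H0.


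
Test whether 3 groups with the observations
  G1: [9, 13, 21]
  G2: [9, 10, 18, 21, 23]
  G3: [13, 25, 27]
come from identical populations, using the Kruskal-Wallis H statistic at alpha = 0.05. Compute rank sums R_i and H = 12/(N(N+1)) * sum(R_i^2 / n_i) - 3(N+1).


Step 1: Combine all N = 11 observations and assign midranks.
sorted (value, group, rank): (9,G1,1.5), (9,G2,1.5), (10,G2,3), (13,G1,4.5), (13,G3,4.5), (18,G2,6), (21,G1,7.5), (21,G2,7.5), (23,G2,9), (25,G3,10), (27,G3,11)
Step 2: Sum ranks within each group.
R_1 = 13.5 (n_1 = 3)
R_2 = 27 (n_2 = 5)
R_3 = 25.5 (n_3 = 3)
Step 3: H = 12/(N(N+1)) * sum(R_i^2/n_i) - 3(N+1)
     = 12/(11*12) * (13.5^2/3 + 27^2/5 + 25.5^2/3) - 3*12
     = 0.090909 * 423.3 - 36
     = 2.481818.
Step 4: Ties present; correction factor C = 1 - 18/(11^3 - 11) = 0.986364. Corrected H = 2.481818 / 0.986364 = 2.516129.
Step 5: Under H0, H ~ chi^2(2); p-value = 0.284204.
Step 6: alpha = 0.05. fail to reject H0.

H = 2.5161, df = 2, p = 0.284204, fail to reject H0.


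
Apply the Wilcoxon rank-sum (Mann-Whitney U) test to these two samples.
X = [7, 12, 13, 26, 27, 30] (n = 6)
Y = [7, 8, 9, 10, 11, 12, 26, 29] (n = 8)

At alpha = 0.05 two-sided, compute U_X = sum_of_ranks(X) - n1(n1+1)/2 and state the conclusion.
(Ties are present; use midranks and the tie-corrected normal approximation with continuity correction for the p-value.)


Step 1: Combine and sort all 14 observations; assign midranks.
sorted (value, group): (7,X), (7,Y), (8,Y), (9,Y), (10,Y), (11,Y), (12,X), (12,Y), (13,X), (26,X), (26,Y), (27,X), (29,Y), (30,X)
ranks: 7->1.5, 7->1.5, 8->3, 9->4, 10->5, 11->6, 12->7.5, 12->7.5, 13->9, 26->10.5, 26->10.5, 27->12, 29->13, 30->14
Step 2: Rank sum for X: R1 = 1.5 + 7.5 + 9 + 10.5 + 12 + 14 = 54.5.
Step 3: U_X = R1 - n1(n1+1)/2 = 54.5 - 6*7/2 = 54.5 - 21 = 33.5.
       U_Y = n1*n2 - U_X = 48 - 33.5 = 14.5.
Step 4: Ties are present, so use the tie-corrected normal approximation (with continuity correction) for the p-value.
Step 5: p-value = 0.243718; compare to alpha = 0.05. fail to reject H0.

U_X = 33.5, p = 0.243718, fail to reject H0 at alpha = 0.05.


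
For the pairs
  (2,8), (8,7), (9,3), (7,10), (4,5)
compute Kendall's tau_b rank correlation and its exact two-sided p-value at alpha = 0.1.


Step 1: Enumerate the 10 unordered pairs (i,j) with i<j and classify each by sign(x_j-x_i) * sign(y_j-y_i).
  (1,2):dx=+6,dy=-1->D; (1,3):dx=+7,dy=-5->D; (1,4):dx=+5,dy=+2->C; (1,5):dx=+2,dy=-3->D
  (2,3):dx=+1,dy=-4->D; (2,4):dx=-1,dy=+3->D; (2,5):dx=-4,dy=-2->C; (3,4):dx=-2,dy=+7->D
  (3,5):dx=-5,dy=+2->D; (4,5):dx=-3,dy=-5->C
Step 2: C = 3, D = 7, total pairs = 10.
Step 3: tau = (C - D)/(n(n-1)/2) = (3 - 7)/10 = -0.400000.
Step 4: Exact two-sided p-value (enumerate n! = 120 permutations of y under H0): p = 0.483333.
Step 5: alpha = 0.1. fail to reject H0.

tau_b = -0.4000 (C=3, D=7), p = 0.483333, fail to reject H0.


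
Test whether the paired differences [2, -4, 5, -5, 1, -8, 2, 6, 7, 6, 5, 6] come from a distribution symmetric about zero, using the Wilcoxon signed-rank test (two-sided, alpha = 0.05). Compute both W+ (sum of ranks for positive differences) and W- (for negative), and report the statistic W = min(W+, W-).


Step 1: Drop any zero differences (none here) and take |d_i|.
|d| = [2, 4, 5, 5, 1, 8, 2, 6, 7, 6, 5, 6]
Step 2: Midrank |d_i| (ties get averaged ranks).
ranks: |2|->2.5, |4|->4, |5|->6, |5|->6, |1|->1, |8|->12, |2|->2.5, |6|->9, |7|->11, |6|->9, |5|->6, |6|->9
Step 3: Attach original signs; sum ranks with positive sign and with negative sign.
W+ = 2.5 + 6 + 1 + 2.5 + 9 + 11 + 9 + 6 + 9 = 56
W- = 4 + 6 + 12 = 22
(Check: W+ + W- = 78 should equal n(n+1)/2 = 78.)
Step 4: Test statistic W = min(W+, W-) = 22.
Step 5: Ties in |d|, so use the tie-corrected normal approximation.
        E[W] = n(n+1)/4 = 12*13/4 = 39.
        Tie groups: |d|=2 (t=2), |d|=5 (t=3), |d|=6 (t=3); sum(t^3 - t) = 54.
        Var[W] = n(n+1)(2n+1)/24 - sum(t^3-t)/48 = 3900/24 - 54/48 = 161.375.
        z = (W - E[W]) / sqrt(Var[W]) = (22 - 39) / 12.7033 = -1.3382.
        Two-sided p = 2*Phi(z) = 0.180821.
Step 6: alpha = 0.05. fail to reject H0.

W+ = 56, W- = 22, W = min = 22, p = 0.180821, fail to reject H0.


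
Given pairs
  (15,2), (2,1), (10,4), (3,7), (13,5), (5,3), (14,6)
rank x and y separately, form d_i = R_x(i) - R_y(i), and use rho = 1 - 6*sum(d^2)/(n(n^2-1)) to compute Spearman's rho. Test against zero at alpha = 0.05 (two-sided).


Step 1: Rank x and y separately (midranks; no ties here).
rank(x): 15->7, 2->1, 10->4, 3->2, 13->5, 5->3, 14->6
rank(y): 2->2, 1->1, 4->4, 7->7, 5->5, 3->3, 6->6
Step 2: d_i = R_x(i) - R_y(i); compute d_i^2.
  (7-2)^2=25, (1-1)^2=0, (4-4)^2=0, (2-7)^2=25, (5-5)^2=0, (3-3)^2=0, (6-6)^2=0
sum(d^2) = 50.
Step 3: rho = 1 - 6*50 / (7*(7^2 - 1)) = 1 - 300/336 = 0.107143.
Step 4: Under H0, t = rho * sqrt((n-2)/(1-rho^2)) = 0.2410 ~ t(5).
Step 5: Two-sided p-value from the t-distribution with 5 df = 0.819151.
Step 6: alpha = 0.05. fail to reject H0.

rho = 0.1071, p = 0.819151, fail to reject H0 at alpha = 0.05.


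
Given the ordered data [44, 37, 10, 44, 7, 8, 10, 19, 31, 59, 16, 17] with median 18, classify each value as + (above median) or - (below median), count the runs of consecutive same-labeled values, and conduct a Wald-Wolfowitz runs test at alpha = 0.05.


Step 1: Compute median = 18; label A = above, B = below.
Labels in order: AABABBBAAABB  (n_A = 6, n_B = 6)
Step 2: Count runs R = 6.
Step 3: Under H0 (random ordering), E[R] = 2*n_A*n_B/(n_A+n_B) + 1 = 2*6*6/12 + 1 = 7.0000.
        Var[R] = 2*n_A*n_B*(2*n_A*n_B - n_A - n_B) / ((n_A+n_B)^2 * (n_A+n_B-1)) = 4320/1584 = 2.7273.
        SD[R] = 1.6514.
Step 4: Continuity-corrected z = (R + 0.5 - E[R]) / SD[R] = (6 + 0.5 - 7.0000) / 1.6514 = -0.3028.
Step 5: Two-sided p-value via normal approximation = 2*(1 - Phi(|z|)) = 0.762069.
Step 6: alpha = 0.05. fail to reject H0.

R = 6, z = -0.3028, p = 0.762069, fail to reject H0.


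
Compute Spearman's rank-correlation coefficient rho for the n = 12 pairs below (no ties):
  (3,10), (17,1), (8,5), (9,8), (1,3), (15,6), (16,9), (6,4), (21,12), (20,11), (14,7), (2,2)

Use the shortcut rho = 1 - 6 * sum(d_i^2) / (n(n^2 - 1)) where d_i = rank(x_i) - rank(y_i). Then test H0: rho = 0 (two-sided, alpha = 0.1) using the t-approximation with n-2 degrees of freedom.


Step 1: Rank x and y separately (midranks; no ties here).
rank(x): 3->3, 17->10, 8->5, 9->6, 1->1, 15->8, 16->9, 6->4, 21->12, 20->11, 14->7, 2->2
rank(y): 10->10, 1->1, 5->5, 8->8, 3->3, 6->6, 9->9, 4->4, 12->12, 11->11, 7->7, 2->2
Step 2: d_i = R_x(i) - R_y(i); compute d_i^2.
  (3-10)^2=49, (10-1)^2=81, (5-5)^2=0, (6-8)^2=4, (1-3)^2=4, (8-6)^2=4, (9-9)^2=0, (4-4)^2=0, (12-12)^2=0, (11-11)^2=0, (7-7)^2=0, (2-2)^2=0
sum(d^2) = 142.
Step 3: rho = 1 - 6*142 / (12*(12^2 - 1)) = 1 - 852/1716 = 0.503497.
Step 4: Under H0, t = rho * sqrt((n-2)/(1-rho^2)) = 1.8428 ~ t(10).
Step 5: Two-sided p-value from the t-distribution with 10 df = 0.095157.
Step 6: alpha = 0.1. reject H0.

rho = 0.5035, p = 0.095157, reject H0 at alpha = 0.1.


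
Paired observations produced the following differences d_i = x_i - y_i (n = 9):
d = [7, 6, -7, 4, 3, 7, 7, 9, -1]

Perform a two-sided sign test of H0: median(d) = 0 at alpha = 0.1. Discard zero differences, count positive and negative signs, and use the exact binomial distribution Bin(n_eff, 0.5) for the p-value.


Step 1: Discard zero differences. Original n = 9; n_eff = number of nonzero differences = 9.
Nonzero differences (with sign): +7, +6, -7, +4, +3, +7, +7, +9, -1
Step 2: Count signs: positive = 7, negative = 2.
Step 3: Under H0: P(positive) = 0.5, so the number of positives S ~ Bin(9, 0.5).
Step 4: Two-sided exact p-value = sum of Bin(9,0.5) probabilities at or below the observed probability = 0.179688.
Step 5: alpha = 0.1. fail to reject H0.

n_eff = 9, pos = 7, neg = 2, p = 0.179688, fail to reject H0.


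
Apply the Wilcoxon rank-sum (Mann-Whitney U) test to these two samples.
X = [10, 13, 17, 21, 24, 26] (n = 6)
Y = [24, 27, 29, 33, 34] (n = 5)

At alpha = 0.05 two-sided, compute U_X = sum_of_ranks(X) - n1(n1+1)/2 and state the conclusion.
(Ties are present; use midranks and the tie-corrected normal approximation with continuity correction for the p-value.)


Step 1: Combine and sort all 11 observations; assign midranks.
sorted (value, group): (10,X), (13,X), (17,X), (21,X), (24,X), (24,Y), (26,X), (27,Y), (29,Y), (33,Y), (34,Y)
ranks: 10->1, 13->2, 17->3, 21->4, 24->5.5, 24->5.5, 26->7, 27->8, 29->9, 33->10, 34->11
Step 2: Rank sum for X: R1 = 1 + 2 + 3 + 4 + 5.5 + 7 = 22.5.
Step 3: U_X = R1 - n1(n1+1)/2 = 22.5 - 6*7/2 = 22.5 - 21 = 1.5.
       U_Y = n1*n2 - U_X = 30 - 1.5 = 28.5.
Step 4: Ties are present, so use the tie-corrected normal approximation (with continuity correction) for the p-value.
Step 5: p-value = 0.017365; compare to alpha = 0.05. reject H0.

U_X = 1.5, p = 0.017365, reject H0 at alpha = 0.05.


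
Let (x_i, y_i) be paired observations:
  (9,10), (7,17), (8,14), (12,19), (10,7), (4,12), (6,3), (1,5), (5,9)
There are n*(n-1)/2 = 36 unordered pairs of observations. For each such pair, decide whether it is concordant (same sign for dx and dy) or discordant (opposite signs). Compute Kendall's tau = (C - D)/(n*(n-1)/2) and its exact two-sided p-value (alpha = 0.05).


Step 1: Enumerate the 36 unordered pairs (i,j) with i<j and classify each by sign(x_j-x_i) * sign(y_j-y_i).
  (1,2):dx=-2,dy=+7->D; (1,3):dx=-1,dy=+4->D; (1,4):dx=+3,dy=+9->C; (1,5):dx=+1,dy=-3->D
  (1,6):dx=-5,dy=+2->D; (1,7):dx=-3,dy=-7->C; (1,8):dx=-8,dy=-5->C; (1,9):dx=-4,dy=-1->C
  (2,3):dx=+1,dy=-3->D; (2,4):dx=+5,dy=+2->C; (2,5):dx=+3,dy=-10->D; (2,6):dx=-3,dy=-5->C
  (2,7):dx=-1,dy=-14->C; (2,8):dx=-6,dy=-12->C; (2,9):dx=-2,dy=-8->C; (3,4):dx=+4,dy=+5->C
  (3,5):dx=+2,dy=-7->D; (3,6):dx=-4,dy=-2->C; (3,7):dx=-2,dy=-11->C; (3,8):dx=-7,dy=-9->C
  (3,9):dx=-3,dy=-5->C; (4,5):dx=-2,dy=-12->C; (4,6):dx=-8,dy=-7->C; (4,7):dx=-6,dy=-16->C
  (4,8):dx=-11,dy=-14->C; (4,9):dx=-7,dy=-10->C; (5,6):dx=-6,dy=+5->D; (5,7):dx=-4,dy=-4->C
  (5,8):dx=-9,dy=-2->C; (5,9):dx=-5,dy=+2->D; (6,7):dx=+2,dy=-9->D; (6,8):dx=-3,dy=-7->C
  (6,9):dx=+1,dy=-3->D; (7,8):dx=-5,dy=+2->D; (7,9):dx=-1,dy=+6->D; (8,9):dx=+4,dy=+4->C
Step 2: C = 23, D = 13, total pairs = 36.
Step 3: tau = (C - D)/(n(n-1)/2) = (23 - 13)/36 = 0.277778.
Step 4: Exact two-sided p-value (enumerate n! = 362880 permutations of y under H0): p = 0.358488.
Step 5: alpha = 0.05. fail to reject H0.

tau_b = 0.2778 (C=23, D=13), p = 0.358488, fail to reject H0.


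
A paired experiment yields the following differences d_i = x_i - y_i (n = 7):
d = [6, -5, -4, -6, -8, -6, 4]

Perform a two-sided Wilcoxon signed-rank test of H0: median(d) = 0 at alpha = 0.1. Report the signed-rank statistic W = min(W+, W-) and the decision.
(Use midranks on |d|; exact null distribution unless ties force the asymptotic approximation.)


Step 1: Drop any zero differences (none here) and take |d_i|.
|d| = [6, 5, 4, 6, 8, 6, 4]
Step 2: Midrank |d_i| (ties get averaged ranks).
ranks: |6|->5, |5|->3, |4|->1.5, |6|->5, |8|->7, |6|->5, |4|->1.5
Step 3: Attach original signs; sum ranks with positive sign and with negative sign.
W+ = 5 + 1.5 = 6.5
W- = 3 + 1.5 + 5 + 7 + 5 = 21.5
(Check: W+ + W- = 28 should equal n(n+1)/2 = 28.)
Step 4: Test statistic W = min(W+, W-) = 6.5.
Step 5: Ties in |d|, so use the tie-corrected normal approximation.
        E[W] = n(n+1)/4 = 7*8/4 = 14.
        Tie groups: |d|=4 (t=2), |d|=6 (t=3); sum(t^3 - t) = 30.
        Var[W] = n(n+1)(2n+1)/24 - sum(t^3-t)/48 = 840/24 - 30/48 = 34.375.
        z = (W - E[W]) / sqrt(Var[W]) = (6.5 - 14) / 5.8630 = -1.2792.
        Two-sided p = 2*Phi(z) = 0.200825.
Step 6: alpha = 0.1. fail to reject H0.

W+ = 6.5, W- = 21.5, W = min = 6.5, p = 0.200825, fail to reject H0.


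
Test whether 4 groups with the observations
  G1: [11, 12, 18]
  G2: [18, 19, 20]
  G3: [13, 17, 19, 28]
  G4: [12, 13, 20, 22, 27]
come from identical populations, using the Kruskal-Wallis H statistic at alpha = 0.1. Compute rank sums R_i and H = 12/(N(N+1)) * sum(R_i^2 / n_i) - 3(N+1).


Step 1: Combine all N = 15 observations and assign midranks.
sorted (value, group, rank): (11,G1,1), (12,G1,2.5), (12,G4,2.5), (13,G3,4.5), (13,G4,4.5), (17,G3,6), (18,G1,7.5), (18,G2,7.5), (19,G2,9.5), (19,G3,9.5), (20,G2,11.5), (20,G4,11.5), (22,G4,13), (27,G4,14), (28,G3,15)
Step 2: Sum ranks within each group.
R_1 = 11 (n_1 = 3)
R_2 = 28.5 (n_2 = 3)
R_3 = 35 (n_3 = 4)
R_4 = 45.5 (n_4 = 5)
Step 3: H = 12/(N(N+1)) * sum(R_i^2/n_i) - 3(N+1)
     = 12/(15*16) * (11^2/3 + 28.5^2/3 + 35^2/4 + 45.5^2/5) - 3*16
     = 0.050000 * 1031.38 - 48
     = 3.569167.
Step 4: Ties present; correction factor C = 1 - 30/(15^3 - 15) = 0.991071. Corrected H = 3.569167 / 0.991071 = 3.601321.
Step 5: Under H0, H ~ chi^2(3); p-value = 0.307857.
Step 6: alpha = 0.1. fail to reject H0.

H = 3.6013, df = 3, p = 0.307857, fail to reject H0.


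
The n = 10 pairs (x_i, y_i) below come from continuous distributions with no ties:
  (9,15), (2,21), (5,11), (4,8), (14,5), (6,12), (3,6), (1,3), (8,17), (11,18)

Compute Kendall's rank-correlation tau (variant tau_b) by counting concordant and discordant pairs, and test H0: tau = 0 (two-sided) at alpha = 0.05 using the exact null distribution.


Step 1: Enumerate the 45 unordered pairs (i,j) with i<j and classify each by sign(x_j-x_i) * sign(y_j-y_i).
  (1,2):dx=-7,dy=+6->D; (1,3):dx=-4,dy=-4->C; (1,4):dx=-5,dy=-7->C; (1,5):dx=+5,dy=-10->D
  (1,6):dx=-3,dy=-3->C; (1,7):dx=-6,dy=-9->C; (1,8):dx=-8,dy=-12->C; (1,9):dx=-1,dy=+2->D
  (1,10):dx=+2,dy=+3->C; (2,3):dx=+3,dy=-10->D; (2,4):dx=+2,dy=-13->D; (2,5):dx=+12,dy=-16->D
  (2,6):dx=+4,dy=-9->D; (2,7):dx=+1,dy=-15->D; (2,8):dx=-1,dy=-18->C; (2,9):dx=+6,dy=-4->D
  (2,10):dx=+9,dy=-3->D; (3,4):dx=-1,dy=-3->C; (3,5):dx=+9,dy=-6->D; (3,6):dx=+1,dy=+1->C
  (3,7):dx=-2,dy=-5->C; (3,8):dx=-4,dy=-8->C; (3,9):dx=+3,dy=+6->C; (3,10):dx=+6,dy=+7->C
  (4,5):dx=+10,dy=-3->D; (4,6):dx=+2,dy=+4->C; (4,7):dx=-1,dy=-2->C; (4,8):dx=-3,dy=-5->C
  (4,9):dx=+4,dy=+9->C; (4,10):dx=+7,dy=+10->C; (5,6):dx=-8,dy=+7->D; (5,7):dx=-11,dy=+1->D
  (5,8):dx=-13,dy=-2->C; (5,9):dx=-6,dy=+12->D; (5,10):dx=-3,dy=+13->D; (6,7):dx=-3,dy=-6->C
  (6,8):dx=-5,dy=-9->C; (6,9):dx=+2,dy=+5->C; (6,10):dx=+5,dy=+6->C; (7,8):dx=-2,dy=-3->C
  (7,9):dx=+5,dy=+11->C; (7,10):dx=+8,dy=+12->C; (8,9):dx=+7,dy=+14->C; (8,10):dx=+10,dy=+15->C
  (9,10):dx=+3,dy=+1->C
Step 2: C = 29, D = 16, total pairs = 45.
Step 3: tau = (C - D)/(n(n-1)/2) = (29 - 16)/45 = 0.288889.
Step 4: Exact two-sided p-value (enumerate n! = 3628800 permutations of y under H0): p = 0.291248.
Step 5: alpha = 0.05. fail to reject H0.

tau_b = 0.2889 (C=29, D=16), p = 0.291248, fail to reject H0.


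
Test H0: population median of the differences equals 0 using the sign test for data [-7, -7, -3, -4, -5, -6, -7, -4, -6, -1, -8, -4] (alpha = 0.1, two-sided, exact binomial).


Step 1: Discard zero differences. Original n = 12; n_eff = number of nonzero differences = 12.
Nonzero differences (with sign): -7, -7, -3, -4, -5, -6, -7, -4, -6, -1, -8, -4
Step 2: Count signs: positive = 0, negative = 12.
Step 3: Under H0: P(positive) = 0.5, so the number of positives S ~ Bin(12, 0.5).
Step 4: Two-sided exact p-value = sum of Bin(12,0.5) probabilities at or below the observed probability = 0.000488.
Step 5: alpha = 0.1. reject H0.

n_eff = 12, pos = 0, neg = 12, p = 0.000488, reject H0.


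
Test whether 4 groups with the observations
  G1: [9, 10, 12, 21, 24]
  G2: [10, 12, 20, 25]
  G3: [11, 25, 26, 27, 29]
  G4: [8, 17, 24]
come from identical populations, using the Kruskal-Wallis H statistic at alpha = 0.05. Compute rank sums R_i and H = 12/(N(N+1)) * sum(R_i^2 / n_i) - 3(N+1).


Step 1: Combine all N = 17 observations and assign midranks.
sorted (value, group, rank): (8,G4,1), (9,G1,2), (10,G1,3.5), (10,G2,3.5), (11,G3,5), (12,G1,6.5), (12,G2,6.5), (17,G4,8), (20,G2,9), (21,G1,10), (24,G1,11.5), (24,G4,11.5), (25,G2,13.5), (25,G3,13.5), (26,G3,15), (27,G3,16), (29,G3,17)
Step 2: Sum ranks within each group.
R_1 = 33.5 (n_1 = 5)
R_2 = 32.5 (n_2 = 4)
R_3 = 66.5 (n_3 = 5)
R_4 = 20.5 (n_4 = 3)
Step 3: H = 12/(N(N+1)) * sum(R_i^2/n_i) - 3(N+1)
     = 12/(17*18) * (33.5^2/5 + 32.5^2/4 + 66.5^2/5 + 20.5^2/3) - 3*18
     = 0.039216 * 1513.05 - 54
     = 5.335131.
Step 4: Ties present; correction factor C = 1 - 24/(17^3 - 17) = 0.995098. Corrected H = 5.335131 / 0.995098 = 5.361412.
Step 5: Under H0, H ~ chi^2(3); p-value = 0.147167.
Step 6: alpha = 0.05. fail to reject H0.

H = 5.3614, df = 3, p = 0.147167, fail to reject H0.


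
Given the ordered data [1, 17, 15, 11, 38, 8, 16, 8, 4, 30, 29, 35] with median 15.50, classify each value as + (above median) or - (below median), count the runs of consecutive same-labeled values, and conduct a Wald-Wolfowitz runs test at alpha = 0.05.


Step 1: Compute median = 15.50; label A = above, B = below.
Labels in order: BABBABABBAAA  (n_A = 6, n_B = 6)
Step 2: Count runs R = 8.
Step 3: Under H0 (random ordering), E[R] = 2*n_A*n_B/(n_A+n_B) + 1 = 2*6*6/12 + 1 = 7.0000.
        Var[R] = 2*n_A*n_B*(2*n_A*n_B - n_A - n_B) / ((n_A+n_B)^2 * (n_A+n_B-1)) = 4320/1584 = 2.7273.
        SD[R] = 1.6514.
Step 4: Continuity-corrected z = (R - 0.5 - E[R]) / SD[R] = (8 - 0.5 - 7.0000) / 1.6514 = 0.3028.
Step 5: Two-sided p-value via normal approximation = 2*(1 - Phi(|z|)) = 0.762069.
Step 6: alpha = 0.05. fail to reject H0.

R = 8, z = 0.3028, p = 0.762069, fail to reject H0.


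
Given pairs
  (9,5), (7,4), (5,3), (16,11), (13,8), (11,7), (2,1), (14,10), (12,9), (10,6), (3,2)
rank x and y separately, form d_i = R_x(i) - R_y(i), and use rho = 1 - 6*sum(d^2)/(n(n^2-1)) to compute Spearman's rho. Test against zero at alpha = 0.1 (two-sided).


Step 1: Rank x and y separately (midranks; no ties here).
rank(x): 9->5, 7->4, 5->3, 16->11, 13->9, 11->7, 2->1, 14->10, 12->8, 10->6, 3->2
rank(y): 5->5, 4->4, 3->3, 11->11, 8->8, 7->7, 1->1, 10->10, 9->9, 6->6, 2->2
Step 2: d_i = R_x(i) - R_y(i); compute d_i^2.
  (5-5)^2=0, (4-4)^2=0, (3-3)^2=0, (11-11)^2=0, (9-8)^2=1, (7-7)^2=0, (1-1)^2=0, (10-10)^2=0, (8-9)^2=1, (6-6)^2=0, (2-2)^2=0
sum(d^2) = 2.
Step 3: rho = 1 - 6*2 / (11*(11^2 - 1)) = 1 - 12/1320 = 0.990909.
Step 4: Under H0, t = rho * sqrt((n-2)/(1-rho^2)) = 22.0966 ~ t(9).
Step 5: Two-sided p-value from the t-distribution with 9 df = 0.000000.
Step 6: alpha = 0.1. reject H0.

rho = 0.9909, p = 0.000000, reject H0 at alpha = 0.1.


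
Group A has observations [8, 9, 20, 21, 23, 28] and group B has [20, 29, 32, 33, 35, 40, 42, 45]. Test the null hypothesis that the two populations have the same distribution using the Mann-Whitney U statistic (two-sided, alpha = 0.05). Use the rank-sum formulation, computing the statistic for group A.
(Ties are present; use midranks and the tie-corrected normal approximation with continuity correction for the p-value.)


Step 1: Combine and sort all 14 observations; assign midranks.
sorted (value, group): (8,X), (9,X), (20,X), (20,Y), (21,X), (23,X), (28,X), (29,Y), (32,Y), (33,Y), (35,Y), (40,Y), (42,Y), (45,Y)
ranks: 8->1, 9->2, 20->3.5, 20->3.5, 21->5, 23->6, 28->7, 29->8, 32->9, 33->10, 35->11, 40->12, 42->13, 45->14
Step 2: Rank sum for X: R1 = 1 + 2 + 3.5 + 5 + 6 + 7 = 24.5.
Step 3: U_X = R1 - n1(n1+1)/2 = 24.5 - 6*7/2 = 24.5 - 21 = 3.5.
       U_Y = n1*n2 - U_X = 48 - 3.5 = 44.5.
Step 4: Ties are present, so use the tie-corrected normal approximation (with continuity correction) for the p-value.
Step 5: p-value = 0.009743; compare to alpha = 0.05. reject H0.

U_X = 3.5, p = 0.009743, reject H0 at alpha = 0.05.


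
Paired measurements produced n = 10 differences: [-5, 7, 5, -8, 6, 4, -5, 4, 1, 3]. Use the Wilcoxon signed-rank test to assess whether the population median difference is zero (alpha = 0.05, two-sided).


Step 1: Drop any zero differences (none here) and take |d_i|.
|d| = [5, 7, 5, 8, 6, 4, 5, 4, 1, 3]
Step 2: Midrank |d_i| (ties get averaged ranks).
ranks: |5|->6, |7|->9, |5|->6, |8|->10, |6|->8, |4|->3.5, |5|->6, |4|->3.5, |1|->1, |3|->2
Step 3: Attach original signs; sum ranks with positive sign and with negative sign.
W+ = 9 + 6 + 8 + 3.5 + 3.5 + 1 + 2 = 33
W- = 6 + 10 + 6 = 22
(Check: W+ + W- = 55 should equal n(n+1)/2 = 55.)
Step 4: Test statistic W = min(W+, W-) = 22.
Step 5: Ties in |d|, so use the tie-corrected normal approximation.
        E[W] = n(n+1)/4 = 10*11/4 = 27.5.
        Tie groups: |d|=4 (t=2), |d|=5 (t=3); sum(t^3 - t) = 30.
        Var[W] = n(n+1)(2n+1)/24 - sum(t^3-t)/48 = 2310/24 - 30/48 = 95.625.
        z = (W - E[W]) / sqrt(Var[W]) = (22 - 27.5) / 9.7788 = -0.5624.
        Two-sided p = 2*Phi(z) = 0.573816.
Step 6: alpha = 0.05. fail to reject H0.

W+ = 33, W- = 22, W = min = 22, p = 0.573816, fail to reject H0.


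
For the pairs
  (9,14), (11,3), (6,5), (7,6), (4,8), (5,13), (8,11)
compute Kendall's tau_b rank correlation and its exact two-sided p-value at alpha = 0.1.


Step 1: Enumerate the 21 unordered pairs (i,j) with i<j and classify each by sign(x_j-x_i) * sign(y_j-y_i).
  (1,2):dx=+2,dy=-11->D; (1,3):dx=-3,dy=-9->C; (1,4):dx=-2,dy=-8->C; (1,5):dx=-5,dy=-6->C
  (1,6):dx=-4,dy=-1->C; (1,7):dx=-1,dy=-3->C; (2,3):dx=-5,dy=+2->D; (2,4):dx=-4,dy=+3->D
  (2,5):dx=-7,dy=+5->D; (2,6):dx=-6,dy=+10->D; (2,7):dx=-3,dy=+8->D; (3,4):dx=+1,dy=+1->C
  (3,5):dx=-2,dy=+3->D; (3,6):dx=-1,dy=+8->D; (3,7):dx=+2,dy=+6->C; (4,5):dx=-3,dy=+2->D
  (4,6):dx=-2,dy=+7->D; (4,7):dx=+1,dy=+5->C; (5,6):dx=+1,dy=+5->C; (5,7):dx=+4,dy=+3->C
  (6,7):dx=+3,dy=-2->D
Step 2: C = 10, D = 11, total pairs = 21.
Step 3: tau = (C - D)/(n(n-1)/2) = (10 - 11)/21 = -0.047619.
Step 4: Exact two-sided p-value (enumerate n! = 5040 permutations of y under H0): p = 1.000000.
Step 5: alpha = 0.1. fail to reject H0.

tau_b = -0.0476 (C=10, D=11), p = 1.000000, fail to reject H0.


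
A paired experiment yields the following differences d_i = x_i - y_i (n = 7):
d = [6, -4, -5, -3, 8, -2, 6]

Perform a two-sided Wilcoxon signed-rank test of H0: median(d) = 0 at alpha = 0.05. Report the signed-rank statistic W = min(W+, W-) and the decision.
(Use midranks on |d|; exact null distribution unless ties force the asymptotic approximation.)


Step 1: Drop any zero differences (none here) and take |d_i|.
|d| = [6, 4, 5, 3, 8, 2, 6]
Step 2: Midrank |d_i| (ties get averaged ranks).
ranks: |6|->5.5, |4|->3, |5|->4, |3|->2, |8|->7, |2|->1, |6|->5.5
Step 3: Attach original signs; sum ranks with positive sign and with negative sign.
W+ = 5.5 + 7 + 5.5 = 18
W- = 3 + 4 + 2 + 1 = 10
(Check: W+ + W- = 28 should equal n(n+1)/2 = 28.)
Step 4: Test statistic W = min(W+, W-) = 10.
Step 5: Ties in |d|, so use the tie-corrected normal approximation.
        E[W] = n(n+1)/4 = 7*8/4 = 14.
        Tie groups: |d|=6 (t=2); sum(t^3 - t) = 6.
        Var[W] = n(n+1)(2n+1)/24 - sum(t^3-t)/48 = 840/24 - 6/48 = 34.875.
        z = (W - E[W]) / sqrt(Var[W]) = (10 - 14) / 5.9055 = -0.6773.
        Two-sided p = 2*Phi(z) = 0.498194.
Step 6: alpha = 0.05. fail to reject H0.

W+ = 18, W- = 10, W = min = 10, p = 0.498194, fail to reject H0.


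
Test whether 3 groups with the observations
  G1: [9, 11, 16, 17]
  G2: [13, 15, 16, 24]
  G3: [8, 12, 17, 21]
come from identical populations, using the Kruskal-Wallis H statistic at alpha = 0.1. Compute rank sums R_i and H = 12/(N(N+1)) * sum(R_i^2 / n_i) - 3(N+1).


Step 1: Combine all N = 12 observations and assign midranks.
sorted (value, group, rank): (8,G3,1), (9,G1,2), (11,G1,3), (12,G3,4), (13,G2,5), (15,G2,6), (16,G1,7.5), (16,G2,7.5), (17,G1,9.5), (17,G3,9.5), (21,G3,11), (24,G2,12)
Step 2: Sum ranks within each group.
R_1 = 22 (n_1 = 4)
R_2 = 30.5 (n_2 = 4)
R_3 = 25.5 (n_3 = 4)
Step 3: H = 12/(N(N+1)) * sum(R_i^2/n_i) - 3(N+1)
     = 12/(12*13) * (22^2/4 + 30.5^2/4 + 25.5^2/4) - 3*13
     = 0.076923 * 516.125 - 39
     = 0.701923.
Step 4: Ties present; correction factor C = 1 - 12/(12^3 - 12) = 0.993007. Corrected H = 0.701923 / 0.993007 = 0.706866.
Step 5: Under H0, H ~ chi^2(2); p-value = 0.702273.
Step 6: alpha = 0.1. fail to reject H0.

H = 0.7069, df = 2, p = 0.702273, fail to reject H0.


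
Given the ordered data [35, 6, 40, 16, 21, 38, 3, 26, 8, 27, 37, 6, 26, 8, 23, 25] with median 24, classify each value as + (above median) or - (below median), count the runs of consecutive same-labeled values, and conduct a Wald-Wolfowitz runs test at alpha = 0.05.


Step 1: Compute median = 24; label A = above, B = below.
Labels in order: ABABBABABAABABBA  (n_A = 8, n_B = 8)
Step 2: Count runs R = 13.
Step 3: Under H0 (random ordering), E[R] = 2*n_A*n_B/(n_A+n_B) + 1 = 2*8*8/16 + 1 = 9.0000.
        Var[R] = 2*n_A*n_B*(2*n_A*n_B - n_A - n_B) / ((n_A+n_B)^2 * (n_A+n_B-1)) = 14336/3840 = 3.7333.
        SD[R] = 1.9322.
Step 4: Continuity-corrected z = (R - 0.5 - E[R]) / SD[R] = (13 - 0.5 - 9.0000) / 1.9322 = 1.8114.
Step 5: Two-sided p-value via normal approximation = 2*(1 - Phi(|z|)) = 0.070076.
Step 6: alpha = 0.05. fail to reject H0.

R = 13, z = 1.8114, p = 0.070076, fail to reject H0.


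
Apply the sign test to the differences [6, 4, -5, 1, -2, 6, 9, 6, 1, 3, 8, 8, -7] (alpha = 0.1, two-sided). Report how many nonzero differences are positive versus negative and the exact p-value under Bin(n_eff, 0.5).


Step 1: Discard zero differences. Original n = 13; n_eff = number of nonzero differences = 13.
Nonzero differences (with sign): +6, +4, -5, +1, -2, +6, +9, +6, +1, +3, +8, +8, -7
Step 2: Count signs: positive = 10, negative = 3.
Step 3: Under H0: P(positive) = 0.5, so the number of positives S ~ Bin(13, 0.5).
Step 4: Two-sided exact p-value = sum of Bin(13,0.5) probabilities at or below the observed probability = 0.092285.
Step 5: alpha = 0.1. reject H0.

n_eff = 13, pos = 10, neg = 3, p = 0.092285, reject H0.


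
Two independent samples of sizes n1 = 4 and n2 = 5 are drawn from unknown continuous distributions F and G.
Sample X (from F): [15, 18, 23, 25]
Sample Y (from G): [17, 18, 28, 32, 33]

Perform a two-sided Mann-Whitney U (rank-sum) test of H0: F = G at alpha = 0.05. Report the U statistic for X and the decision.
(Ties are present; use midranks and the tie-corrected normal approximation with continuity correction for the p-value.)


Step 1: Combine and sort all 9 observations; assign midranks.
sorted (value, group): (15,X), (17,Y), (18,X), (18,Y), (23,X), (25,X), (28,Y), (32,Y), (33,Y)
ranks: 15->1, 17->2, 18->3.5, 18->3.5, 23->5, 25->6, 28->7, 32->8, 33->9
Step 2: Rank sum for X: R1 = 1 + 3.5 + 5 + 6 = 15.5.
Step 3: U_X = R1 - n1(n1+1)/2 = 15.5 - 4*5/2 = 15.5 - 10 = 5.5.
       U_Y = n1*n2 - U_X = 20 - 5.5 = 14.5.
Step 4: Ties are present, so use the tie-corrected normal approximation (with continuity correction) for the p-value.
Step 5: p-value = 0.325163; compare to alpha = 0.05. fail to reject H0.

U_X = 5.5, p = 0.325163, fail to reject H0 at alpha = 0.05.


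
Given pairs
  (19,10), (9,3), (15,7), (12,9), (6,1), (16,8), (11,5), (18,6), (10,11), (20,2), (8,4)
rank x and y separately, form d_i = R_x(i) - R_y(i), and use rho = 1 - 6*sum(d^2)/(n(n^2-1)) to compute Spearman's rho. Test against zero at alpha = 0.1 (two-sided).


Step 1: Rank x and y separately (midranks; no ties here).
rank(x): 19->10, 9->3, 15->7, 12->6, 6->1, 16->8, 11->5, 18->9, 10->4, 20->11, 8->2
rank(y): 10->10, 3->3, 7->7, 9->9, 1->1, 8->8, 5->5, 6->6, 11->11, 2->2, 4->4
Step 2: d_i = R_x(i) - R_y(i); compute d_i^2.
  (10-10)^2=0, (3-3)^2=0, (7-7)^2=0, (6-9)^2=9, (1-1)^2=0, (8-8)^2=0, (5-5)^2=0, (9-6)^2=9, (4-11)^2=49, (11-2)^2=81, (2-4)^2=4
sum(d^2) = 152.
Step 3: rho = 1 - 6*152 / (11*(11^2 - 1)) = 1 - 912/1320 = 0.309091.
Step 4: Under H0, t = rho * sqrt((n-2)/(1-rho^2)) = 0.9750 ~ t(9).
Step 5: Two-sided p-value from the t-distribution with 9 df = 0.355028.
Step 6: alpha = 0.1. fail to reject H0.

rho = 0.3091, p = 0.355028, fail to reject H0 at alpha = 0.1.


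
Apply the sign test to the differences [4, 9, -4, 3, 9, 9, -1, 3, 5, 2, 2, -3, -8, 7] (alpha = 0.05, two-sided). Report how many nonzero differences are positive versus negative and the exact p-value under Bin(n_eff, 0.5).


Step 1: Discard zero differences. Original n = 14; n_eff = number of nonzero differences = 14.
Nonzero differences (with sign): +4, +9, -4, +3, +9, +9, -1, +3, +5, +2, +2, -3, -8, +7
Step 2: Count signs: positive = 10, negative = 4.
Step 3: Under H0: P(positive) = 0.5, so the number of positives S ~ Bin(14, 0.5).
Step 4: Two-sided exact p-value = sum of Bin(14,0.5) probabilities at or below the observed probability = 0.179565.
Step 5: alpha = 0.05. fail to reject H0.

n_eff = 14, pos = 10, neg = 4, p = 0.179565, fail to reject H0.


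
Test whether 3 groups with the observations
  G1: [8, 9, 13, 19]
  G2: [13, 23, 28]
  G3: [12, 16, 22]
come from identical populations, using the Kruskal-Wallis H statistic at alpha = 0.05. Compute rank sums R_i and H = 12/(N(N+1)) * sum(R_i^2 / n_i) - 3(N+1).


Step 1: Combine all N = 10 observations and assign midranks.
sorted (value, group, rank): (8,G1,1), (9,G1,2), (12,G3,3), (13,G1,4.5), (13,G2,4.5), (16,G3,6), (19,G1,7), (22,G3,8), (23,G2,9), (28,G2,10)
Step 2: Sum ranks within each group.
R_1 = 14.5 (n_1 = 4)
R_2 = 23.5 (n_2 = 3)
R_3 = 17 (n_3 = 3)
Step 3: H = 12/(N(N+1)) * sum(R_i^2/n_i) - 3(N+1)
     = 12/(10*11) * (14.5^2/4 + 23.5^2/3 + 17^2/3) - 3*11
     = 0.109091 * 332.979 - 33
     = 3.325000.
Step 4: Ties present; correction factor C = 1 - 6/(10^3 - 10) = 0.993939. Corrected H = 3.325000 / 0.993939 = 3.345274.
Step 5: Under H0, H ~ chi^2(2); p-value = 0.187751.
Step 6: alpha = 0.05. fail to reject H0.

H = 3.3453, df = 2, p = 0.187751, fail to reject H0.


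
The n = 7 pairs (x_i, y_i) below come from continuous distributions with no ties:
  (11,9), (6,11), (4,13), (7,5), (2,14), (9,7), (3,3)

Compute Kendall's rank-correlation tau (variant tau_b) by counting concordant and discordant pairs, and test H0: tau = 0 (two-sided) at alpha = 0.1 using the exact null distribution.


Step 1: Enumerate the 21 unordered pairs (i,j) with i<j and classify each by sign(x_j-x_i) * sign(y_j-y_i).
  (1,2):dx=-5,dy=+2->D; (1,3):dx=-7,dy=+4->D; (1,4):dx=-4,dy=-4->C; (1,5):dx=-9,dy=+5->D
  (1,6):dx=-2,dy=-2->C; (1,7):dx=-8,dy=-6->C; (2,3):dx=-2,dy=+2->D; (2,4):dx=+1,dy=-6->D
  (2,5):dx=-4,dy=+3->D; (2,6):dx=+3,dy=-4->D; (2,7):dx=-3,dy=-8->C; (3,4):dx=+3,dy=-8->D
  (3,5):dx=-2,dy=+1->D; (3,6):dx=+5,dy=-6->D; (3,7):dx=-1,dy=-10->C; (4,5):dx=-5,dy=+9->D
  (4,6):dx=+2,dy=+2->C; (4,7):dx=-4,dy=-2->C; (5,6):dx=+7,dy=-7->D; (5,7):dx=+1,dy=-11->D
  (6,7):dx=-6,dy=-4->C
Step 2: C = 8, D = 13, total pairs = 21.
Step 3: tau = (C - D)/(n(n-1)/2) = (8 - 13)/21 = -0.238095.
Step 4: Exact two-sided p-value (enumerate n! = 5040 permutations of y under H0): p = 0.561905.
Step 5: alpha = 0.1. fail to reject H0.

tau_b = -0.2381 (C=8, D=13), p = 0.561905, fail to reject H0.


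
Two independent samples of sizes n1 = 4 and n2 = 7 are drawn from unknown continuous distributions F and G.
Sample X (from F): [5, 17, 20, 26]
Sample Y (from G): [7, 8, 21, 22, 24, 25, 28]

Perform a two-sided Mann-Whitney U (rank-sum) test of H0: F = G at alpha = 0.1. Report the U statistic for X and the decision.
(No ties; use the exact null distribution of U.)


Step 1: Combine and sort all 11 observations; assign midranks.
sorted (value, group): (5,X), (7,Y), (8,Y), (17,X), (20,X), (21,Y), (22,Y), (24,Y), (25,Y), (26,X), (28,Y)
ranks: 5->1, 7->2, 8->3, 17->4, 20->5, 21->6, 22->7, 24->8, 25->9, 26->10, 28->11
Step 2: Rank sum for X: R1 = 1 + 4 + 5 + 10 = 20.
Step 3: U_X = R1 - n1(n1+1)/2 = 20 - 4*5/2 = 20 - 10 = 10.
       U_Y = n1*n2 - U_X = 28 - 10 = 18.
Step 4: No ties, so the exact null distribution of U (based on enumerating the C(11,4) = 330 equally likely rank assignments) gives the two-sided p-value.
Step 5: p-value = 0.527273; compare to alpha = 0.1. fail to reject H0.

U_X = 10, p = 0.527273, fail to reject H0 at alpha = 0.1.


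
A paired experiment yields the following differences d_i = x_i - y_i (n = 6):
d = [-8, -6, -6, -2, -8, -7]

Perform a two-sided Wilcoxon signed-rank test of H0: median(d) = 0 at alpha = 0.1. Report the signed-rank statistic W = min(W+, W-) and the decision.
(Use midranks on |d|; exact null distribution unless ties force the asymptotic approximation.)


Step 1: Drop any zero differences (none here) and take |d_i|.
|d| = [8, 6, 6, 2, 8, 7]
Step 2: Midrank |d_i| (ties get averaged ranks).
ranks: |8|->5.5, |6|->2.5, |6|->2.5, |2|->1, |8|->5.5, |7|->4
Step 3: Attach original signs; sum ranks with positive sign and with negative sign.
W+ = 0 = 0
W- = 5.5 + 2.5 + 2.5 + 1 + 5.5 + 4 = 21
(Check: W+ + W- = 21 should equal n(n+1)/2 = 21.)
Step 4: Test statistic W = min(W+, W-) = 0.
Step 5: Ties in |d|, so use the tie-corrected normal approximation.
        E[W] = n(n+1)/4 = 6*7/4 = 10.5.
        Tie groups: |d|=6 (t=2), |d|=8 (t=2); sum(t^3 - t) = 12.
        Var[W] = n(n+1)(2n+1)/24 - sum(t^3-t)/48 = 546/24 - 12/48 = 22.5.
        z = (W - E[W]) / sqrt(Var[W]) = (0 - 10.5) / 4.7434 = -2.2136.
        Two-sided p = 2*Phi(z) = 0.026857.
Step 6: alpha = 0.1. reject H0.

W+ = 0, W- = 21, W = min = 0, p = 0.026857, reject H0.


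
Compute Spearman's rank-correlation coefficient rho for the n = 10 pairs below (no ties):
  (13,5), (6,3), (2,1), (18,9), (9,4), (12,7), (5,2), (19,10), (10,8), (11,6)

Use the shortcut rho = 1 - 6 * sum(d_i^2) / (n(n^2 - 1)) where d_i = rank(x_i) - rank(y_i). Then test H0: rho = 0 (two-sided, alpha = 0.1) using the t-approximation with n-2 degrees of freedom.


Step 1: Rank x and y separately (midranks; no ties here).
rank(x): 13->8, 6->3, 2->1, 18->9, 9->4, 12->7, 5->2, 19->10, 10->5, 11->6
rank(y): 5->5, 3->3, 1->1, 9->9, 4->4, 7->7, 2->2, 10->10, 8->8, 6->6
Step 2: d_i = R_x(i) - R_y(i); compute d_i^2.
  (8-5)^2=9, (3-3)^2=0, (1-1)^2=0, (9-9)^2=0, (4-4)^2=0, (7-7)^2=0, (2-2)^2=0, (10-10)^2=0, (5-8)^2=9, (6-6)^2=0
sum(d^2) = 18.
Step 3: rho = 1 - 6*18 / (10*(10^2 - 1)) = 1 - 108/990 = 0.890909.
Step 4: Under H0, t = rho * sqrt((n-2)/(1-rho^2)) = 5.5482 ~ t(8).
Step 5: Two-sided p-value from the t-distribution with 8 df = 0.000542.
Step 6: alpha = 0.1. reject H0.

rho = 0.8909, p = 0.000542, reject H0 at alpha = 0.1.


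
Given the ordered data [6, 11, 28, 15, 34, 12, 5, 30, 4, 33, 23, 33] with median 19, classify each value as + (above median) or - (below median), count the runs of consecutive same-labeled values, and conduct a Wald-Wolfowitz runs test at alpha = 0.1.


Step 1: Compute median = 19; label A = above, B = below.
Labels in order: BBABABBABAAA  (n_A = 6, n_B = 6)
Step 2: Count runs R = 8.
Step 3: Under H0 (random ordering), E[R] = 2*n_A*n_B/(n_A+n_B) + 1 = 2*6*6/12 + 1 = 7.0000.
        Var[R] = 2*n_A*n_B*(2*n_A*n_B - n_A - n_B) / ((n_A+n_B)^2 * (n_A+n_B-1)) = 4320/1584 = 2.7273.
        SD[R] = 1.6514.
Step 4: Continuity-corrected z = (R - 0.5 - E[R]) / SD[R] = (8 - 0.5 - 7.0000) / 1.6514 = 0.3028.
Step 5: Two-sided p-value via normal approximation = 2*(1 - Phi(|z|)) = 0.762069.
Step 6: alpha = 0.1. fail to reject H0.

R = 8, z = 0.3028, p = 0.762069, fail to reject H0.


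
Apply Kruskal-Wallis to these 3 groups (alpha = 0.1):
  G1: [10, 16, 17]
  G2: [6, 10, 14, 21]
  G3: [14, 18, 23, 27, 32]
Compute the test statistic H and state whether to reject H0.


Step 1: Combine all N = 12 observations and assign midranks.
sorted (value, group, rank): (6,G2,1), (10,G1,2.5), (10,G2,2.5), (14,G2,4.5), (14,G3,4.5), (16,G1,6), (17,G1,7), (18,G3,8), (21,G2,9), (23,G3,10), (27,G3,11), (32,G3,12)
Step 2: Sum ranks within each group.
R_1 = 15.5 (n_1 = 3)
R_2 = 17 (n_2 = 4)
R_3 = 45.5 (n_3 = 5)
Step 3: H = 12/(N(N+1)) * sum(R_i^2/n_i) - 3(N+1)
     = 12/(12*13) * (15.5^2/3 + 17^2/4 + 45.5^2/5) - 3*13
     = 0.076923 * 566.383 - 39
     = 4.567949.
Step 4: Ties present; correction factor C = 1 - 12/(12^3 - 12) = 0.993007. Corrected H = 4.567949 / 0.993007 = 4.600117.
Step 5: Under H0, H ~ chi^2(2); p-value = 0.100253.
Step 6: alpha = 0.1. fail to reject H0.

H = 4.6001, df = 2, p = 0.100253, fail to reject H0.
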